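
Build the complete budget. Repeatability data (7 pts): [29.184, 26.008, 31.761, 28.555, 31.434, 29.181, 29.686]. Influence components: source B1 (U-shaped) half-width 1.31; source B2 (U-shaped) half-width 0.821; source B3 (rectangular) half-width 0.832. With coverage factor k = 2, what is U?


mean = (29.184 + 26.008 + 31.761 + 28.555 + 31.434 + 29.181 + 29.686) / 7 = 29.40128571
s = sqrt(sum((x - mean)^2)/(n-1)) = 1.9195298
u_A = s / sqrt(n) = 1.9195298 / sqrt(7) = 0.72551407
u_B1 = 1.31 / sqrt(2) = 0.92630988
u_B2 = 0.821 / sqrt(2) = 0.58053467
u_B3 = 0.832 / sqrt(3) = 0.48035542
uc = sqrt(0.72551407^2 + 0.92630988^2 + 0.58053467^2 + 0.48035542^2) = 1.3972052
U = k * uc = 2 * 1.3972052
U = 2.7944

2.7944


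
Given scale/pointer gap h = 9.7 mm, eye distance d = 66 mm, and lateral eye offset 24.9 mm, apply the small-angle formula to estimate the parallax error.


error = h * offset / d
= 9.7 * 24.9 / 66
= 3.6595

3.6595


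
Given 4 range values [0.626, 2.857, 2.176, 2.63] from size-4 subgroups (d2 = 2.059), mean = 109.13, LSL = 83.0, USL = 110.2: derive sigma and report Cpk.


R_bar = (0.626 + 2.857 + 2.176 + 2.63) / 4 = 2.07225
sigma = R_bar / d2 = 2.07225 / 2.059 = 1.0064352
Cp = (USL - LSL)/(6*sigma) = (110.2 - 83.0)/(6*1.0064352) = 4.5043
Cpu = (110.2 - 109.13)/(3*1.0064352) = 0.3544
Cpl = (109.13 - 83.0)/(3*1.0064352) = 8.6543
Cpk = min(Cpu, Cpl) = 0.3544

0.3544


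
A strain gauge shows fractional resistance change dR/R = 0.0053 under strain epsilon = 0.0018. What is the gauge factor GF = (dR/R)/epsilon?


GF = (dR/R) / epsilon
= 0.0053 / 0.0018
= 2.9444

2.9444


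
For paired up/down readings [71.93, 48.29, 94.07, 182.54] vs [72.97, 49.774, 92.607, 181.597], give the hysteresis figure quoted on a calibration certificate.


|71.93 - 72.97| = 1.0400
|48.29 - 49.774| = 1.4840
|94.07 - 92.607| = 1.4630
|182.54 - 181.597| = 0.9430
hysteresis = max(diffs) = 1.4840

1.4840


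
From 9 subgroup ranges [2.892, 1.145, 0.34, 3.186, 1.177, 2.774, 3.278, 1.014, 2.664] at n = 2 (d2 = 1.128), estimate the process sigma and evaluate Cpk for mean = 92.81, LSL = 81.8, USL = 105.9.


R_bar = (2.892 + 1.145 + 0.34 + 3.186 + 1.177 + 2.774 + 3.278 + 1.014 + 2.664) / 9 = 2.0522222
sigma = R_bar / d2 = 2.0522222 / 1.128 = 1.8193459
Cp = (USL - LSL)/(6*sigma) = (105.9 - 81.8)/(6*1.8193459) = 2.2078
Cpu = (105.9 - 92.81)/(3*1.8193459) = 2.3983
Cpl = (92.81 - 81.8)/(3*1.8193459) = 2.0172
Cpk = min(Cpu, Cpl) = 2.0172

2.0172


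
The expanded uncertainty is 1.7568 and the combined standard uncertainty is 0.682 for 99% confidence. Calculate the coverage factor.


k = U / uc
k = 1.7568 / 0.682
k = 2.576

2.576


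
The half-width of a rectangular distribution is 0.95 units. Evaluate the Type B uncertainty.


u_B = half_width / sqrt(3)
u_B = 0.95 / 1.7320508
u_B = 0.5485

0.5485


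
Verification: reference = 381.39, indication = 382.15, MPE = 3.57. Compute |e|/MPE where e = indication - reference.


e = indication - reference = 382.15 - 381.39 = 0.7600
|e| = 0.7600
ratio = |e| / MPE = 0.7600 / 3.57
ratio = 0.2129

0.2129


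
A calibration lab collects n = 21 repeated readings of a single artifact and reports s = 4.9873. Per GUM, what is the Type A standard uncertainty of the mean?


u_A = s / sqrt(n)
u_A = 4.9873 / sqrt(21)
u_A = 4.9873 / 4.5825757
u_A = 1.0883

1.0883


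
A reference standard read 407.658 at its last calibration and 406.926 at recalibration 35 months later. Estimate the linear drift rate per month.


rate = (v2 - v1) / months
= (406.926 - 407.658) / 35
= -0.7320 / 35
= -0.0209

-0.0209


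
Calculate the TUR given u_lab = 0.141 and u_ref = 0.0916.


TUR = u_lab / u_ref
= 0.141 / 0.0916
= 1.5393

1.5393


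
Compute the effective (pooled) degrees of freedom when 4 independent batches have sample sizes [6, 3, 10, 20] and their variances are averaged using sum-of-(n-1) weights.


nu = sum_i (n_i - 1)
nu = ((6 - 1) + (3 - 1) + (10 - 1) + (20 - 1))
nu = 5 + 2 + 9 + 19
nu = 35

35


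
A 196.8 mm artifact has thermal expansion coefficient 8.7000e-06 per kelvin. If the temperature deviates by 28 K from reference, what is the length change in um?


dL = L * alpha * dT
= 196.8 * 8.7000e-06 * 28
= 0.0479405 mm
dL_um = 0.0479405 * 1000 = 47.9405 um

47.9405


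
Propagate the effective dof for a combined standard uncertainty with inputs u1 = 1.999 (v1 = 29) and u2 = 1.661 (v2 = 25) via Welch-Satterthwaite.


uc = sqrt(u1^2 + u2^2) = sqrt(1.999^2 + 1.661^2) = 2.5990233
v_eff = uc^4 / (u1^4/v1 + u2^4/v2)
= 2.5990233^4 / (1.999^4/29 + 1.661^4/25)
= 45.628973 / 0.85508732
v_eff = 53.3618

53.3618


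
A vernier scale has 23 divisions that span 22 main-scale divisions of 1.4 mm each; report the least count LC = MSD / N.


LC = MSD / n_div
= 1.4 / 23
= 0.0609

0.0609


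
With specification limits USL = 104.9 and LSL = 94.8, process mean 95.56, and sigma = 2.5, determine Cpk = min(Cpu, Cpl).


Cpu = (USL - mean) / (3*sigma) = (104.9 - 95.56) / (3*2.5) = 1.2453
Cpl = (mean - LSL) / (3*sigma) = (95.56 - 94.8) / (3*2.5) = 0.1013
Cpk = min(Cpu, Cpl) = 0.1013

0.1013


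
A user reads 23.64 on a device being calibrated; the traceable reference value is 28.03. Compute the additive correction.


Correction = standard - reading
= 28.03 - 23.64
= 4.3900

4.3900


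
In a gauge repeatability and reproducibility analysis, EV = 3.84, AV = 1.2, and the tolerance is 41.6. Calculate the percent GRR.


GRR = sqrt(EV^2 + AV^2) = sqrt(3.84^2 + 1.2^2) = 4.0231331
%GRR = GRR / tol * 100 = 4.0231331 / 41.6 * 100
%GRR = 9.6710

9.6710


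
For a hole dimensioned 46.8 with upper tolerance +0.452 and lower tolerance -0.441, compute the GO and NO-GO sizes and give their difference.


GO = nominal - lower_tol (smallest hole = maximum material condition)
GO = 46.8 - 0.441 = 46.359
NO-GO = nominal + upper_tol (largest hole = least material condition)
NO-GO = 46.8 + 0.452 = 47.252
spread = NO-GO - GO = 47.252 - 46.359 = 0.8930

0.8930


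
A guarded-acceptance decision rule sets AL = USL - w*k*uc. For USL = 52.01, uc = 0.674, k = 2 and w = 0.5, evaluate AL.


U = k * uc = 2 * 0.674 = 1.348
guard band g = w * U = 0.5 * 1.348 = 0.674
AL = USL - g = 52.01 - 0.674
AL = 51.3360

51.3360


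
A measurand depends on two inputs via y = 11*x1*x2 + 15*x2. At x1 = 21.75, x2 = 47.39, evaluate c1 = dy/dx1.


y = 11*x1*x2 + 15*x2
dy/dx1 = 11*x2
Evaluate at x2 = 47.39: c1 = 11 * 47.39
c1 = 521.2900

521.2900


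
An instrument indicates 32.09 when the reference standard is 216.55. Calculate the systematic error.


Systematic error = measured - true
= 32.09 - 216.55
= -184.4600

-184.4600


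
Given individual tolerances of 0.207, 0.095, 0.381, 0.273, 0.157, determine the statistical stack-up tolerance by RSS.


RSS = sqrt(0.207^2 + 0.095^2 + 0.381^2 + 0.273^2 + 0.157^2)
= sqrt(0.296213)
= 0.5443

0.5443


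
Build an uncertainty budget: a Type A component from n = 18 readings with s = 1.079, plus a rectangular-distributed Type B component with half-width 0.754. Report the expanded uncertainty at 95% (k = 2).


u_A = s / sqrt(n) = 1.079 / sqrt(18) = 0.25432274
u_B = half_width / sqrt(3) = 0.754 / sqrt(3) = 0.4353221
uc = sqrt(u_A^2 + u_B^2) = sqrt(0.25432274^2 + 0.4353221^2) = 0.50416801
U = k * uc = 2 * 0.50416801
U = 1.0083

1.0083


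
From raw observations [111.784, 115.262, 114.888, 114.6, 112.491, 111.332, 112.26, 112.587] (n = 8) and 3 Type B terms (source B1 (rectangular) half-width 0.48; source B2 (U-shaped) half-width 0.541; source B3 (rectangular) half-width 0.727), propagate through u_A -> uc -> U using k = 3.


mean = (111.784 + 115.262 + 114.888 + 114.6 + 112.491 + 111.332 + 112.26 + 112.587) / 8 = 113.1505
s = sqrt(sum((x - mean)^2)/(n-1)) = 1.5258775
u_A = s / sqrt(n) = 1.5258775 / sqrt(8) = 0.53947916
u_B1 = 0.48 / sqrt(3) = 0.27712813
u_B2 = 0.541 / sqrt(2) = 0.38254477
u_B3 = 0.727 / sqrt(3) = 0.41973365
uc = sqrt(0.53947916^2 + 0.27712813^2 + 0.38254477^2 + 0.41973365^2) = 0.8308758
U = k * uc = 3 * 0.8308758
U = 2.4926

2.4926


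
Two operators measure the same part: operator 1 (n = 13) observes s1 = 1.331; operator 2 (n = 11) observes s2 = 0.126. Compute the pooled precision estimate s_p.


s_p = sqrt(((n1-1)*s1^2 + (n2-1)*s2^2) / (n1+n2-2))
numerator = (13-1)*1.331^2 + (11-1)*0.126^2 = 21.258732 + 0.15876 = 21.417492
denominator = 13 + 11 - 2 = 22
s_p^2 = 21.417492 / 22 = 0.97352236
s_p = sqrt(0.97352236) = 0.9867

0.9867


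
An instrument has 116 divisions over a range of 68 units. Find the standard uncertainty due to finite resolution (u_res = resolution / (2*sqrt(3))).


resolution = range / divisions
resolution = 68 / 116 = 0.5862069
u_res = resolution / (2*sqrt(3))
u_res = 0.5862069 / 3.4641016
u_res = 0.1692

0.1692


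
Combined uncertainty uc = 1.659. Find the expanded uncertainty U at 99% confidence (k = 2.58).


U = k * uc
U = 2.58 * 1.659
U = 4.2802

4.2802


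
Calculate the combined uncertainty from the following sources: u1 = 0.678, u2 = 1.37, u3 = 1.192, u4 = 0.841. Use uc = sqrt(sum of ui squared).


uc = sqrt(0.678^2 + 1.37^2 + 1.192^2 + 0.841^2)
uc = sqrt(4.464729)
uc = 2.1130

2.1130


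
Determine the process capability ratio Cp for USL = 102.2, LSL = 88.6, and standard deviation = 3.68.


Cp = (USL - LSL) / (6 * sigma)
= (102.2 - 88.6) / (6 * 3.68)
= 13.6000 / 22.0800
= 0.6159

0.6159


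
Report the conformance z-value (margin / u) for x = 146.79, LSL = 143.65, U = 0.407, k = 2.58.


u = U / k = 0.407 / 2.58 = 0.15775194
margin = |LSL - x| = |143.65 - 146.79| = 3.14
z = margin / u = 3.14 / 0.15775194
z = 19.9047

19.9047


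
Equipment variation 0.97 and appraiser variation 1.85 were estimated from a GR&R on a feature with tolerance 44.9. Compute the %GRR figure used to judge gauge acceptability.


GRR = sqrt(EV^2 + AV^2) = sqrt(0.97^2 + 1.85^2) = 2.0888753
%GRR = GRR / tol * 100 = 2.0888753 / 44.9 * 100
%GRR = 4.6523

4.6523


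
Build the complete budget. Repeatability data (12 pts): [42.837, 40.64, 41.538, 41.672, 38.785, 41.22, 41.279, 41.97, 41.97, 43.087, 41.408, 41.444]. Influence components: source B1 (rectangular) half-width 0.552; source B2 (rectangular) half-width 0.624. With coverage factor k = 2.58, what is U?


mean = (42.837 + 40.64 + 41.538 + 41.672 + 38.785 + 41.22 + 41.279 + 41.97 + 41.97 + 43.087 + 41.408 + 41.444) / 12 = 41.4875
s = sqrt(sum((x - mean)^2)/(n-1)) = 1.0882328
u_A = s / sqrt(n) = 1.0882328 / sqrt(12) = 0.31414575
u_B1 = 0.552 / sqrt(3) = 0.31869735
u_B2 = 0.624 / sqrt(3) = 0.36026657
uc = sqrt(0.31414575^2 + 0.31869735^2 + 0.36026657^2) = 0.57449765
U = k * uc = 2.58 * 0.57449765
U = 1.4822

1.4822


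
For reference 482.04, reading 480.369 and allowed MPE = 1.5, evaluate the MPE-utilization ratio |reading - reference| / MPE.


e = indication - reference = 480.369 - 482.04 = -1.6710
|e| = 1.6710
ratio = |e| / MPE = 1.6710 / 1.5
ratio = 1.1140

1.1140


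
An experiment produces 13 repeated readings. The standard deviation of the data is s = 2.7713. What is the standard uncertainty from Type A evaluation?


u_A = s / sqrt(n)
u_A = 2.7713 / sqrt(13)
u_A = 2.7713 / 3.6055513
u_A = 0.7686

0.7686


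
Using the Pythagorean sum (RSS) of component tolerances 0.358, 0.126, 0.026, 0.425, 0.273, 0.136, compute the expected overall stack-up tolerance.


RSS = sqrt(0.358^2 + 0.126^2 + 0.026^2 + 0.425^2 + 0.273^2 + 0.136^2)
= sqrt(0.418366)
= 0.6468

0.6468


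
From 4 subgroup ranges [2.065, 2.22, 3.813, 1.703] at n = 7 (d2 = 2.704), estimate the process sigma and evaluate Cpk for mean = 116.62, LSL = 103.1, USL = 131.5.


R_bar = (2.065 + 2.22 + 3.813 + 1.703) / 4 = 2.45025
sigma = R_bar / d2 = 2.45025 / 2.704 = 0.90615754
Cp = (USL - LSL)/(6*sigma) = (131.5 - 103.1)/(6*0.90615754) = 5.2235
Cpu = (131.5 - 116.62)/(3*0.90615754) = 5.4737
Cpl = (116.62 - 103.1)/(3*0.90615754) = 4.9734
Cpk = min(Cpu, Cpl) = 4.9734

4.9734


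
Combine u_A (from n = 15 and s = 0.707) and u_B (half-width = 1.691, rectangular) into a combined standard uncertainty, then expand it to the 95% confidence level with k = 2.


u_A = s / sqrt(n) = 0.707 / sqrt(15) = 0.18254662
u_B = half_width / sqrt(3) = 1.691 / sqrt(3) = 0.97629931
uc = sqrt(u_A^2 + u_B^2) = sqrt(0.18254662^2 + 0.97629931^2) = 0.99321881
U = k * uc = 2 * 0.99321881
U = 1.9864

1.9864


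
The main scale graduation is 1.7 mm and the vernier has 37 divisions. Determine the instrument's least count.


LC = MSD / n_div
= 1.7 / 37
= 0.0459

0.0459


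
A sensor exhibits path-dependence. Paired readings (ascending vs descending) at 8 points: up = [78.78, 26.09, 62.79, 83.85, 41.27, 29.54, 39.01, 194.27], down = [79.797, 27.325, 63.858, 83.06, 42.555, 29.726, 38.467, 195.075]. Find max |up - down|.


|78.78 - 79.797| = 1.0170
|26.09 - 27.325| = 1.2350
|62.79 - 63.858| = 1.0680
|83.85 - 83.06| = 0.7900
|41.27 - 42.555| = 1.2850
|29.54 - 29.726| = 0.1860
|39.01 - 38.467| = 0.5430
|194.27 - 195.075| = 0.8050
hysteresis = max(diffs) = 1.2850

1.2850


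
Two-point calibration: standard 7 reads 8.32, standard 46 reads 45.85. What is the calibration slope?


slope = (y2 - y1) / (x2 - x1)
= (45.85 - 8.32) / (46 - 7)
= 37.5300 / 39
= 0.9623

0.9623


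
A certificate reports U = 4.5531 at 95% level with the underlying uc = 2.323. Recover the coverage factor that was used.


k = U / uc
k = 4.5531 / 2.323
k = 1.96

1.96


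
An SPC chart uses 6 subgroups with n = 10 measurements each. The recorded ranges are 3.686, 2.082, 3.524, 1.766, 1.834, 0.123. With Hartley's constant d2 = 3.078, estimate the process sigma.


R_bar = (3.686 + 2.082 + 3.524 + 1.766 + 1.834 + 0.123) / 6
R_bar = 13.015 / 6 = 2.1691667
sigma_hat = R_bar / d2 = 2.1691667 / 3.078 = 0.7047

0.7047


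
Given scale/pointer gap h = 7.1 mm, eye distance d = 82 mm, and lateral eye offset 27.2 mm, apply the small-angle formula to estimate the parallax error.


error = h * offset / d
= 7.1 * 27.2 / 82
= 2.3551

2.3551


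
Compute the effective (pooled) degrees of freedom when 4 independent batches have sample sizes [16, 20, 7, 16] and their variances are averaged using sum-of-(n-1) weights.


nu = sum_i (n_i - 1)
nu = ((16 - 1) + (20 - 1) + (7 - 1) + (16 - 1))
nu = 15 + 19 + 6 + 15
nu = 55

55


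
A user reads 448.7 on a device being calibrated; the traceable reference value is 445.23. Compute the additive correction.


Correction = standard - reading
= 445.23 - 448.7
= -3.4700

-3.4700


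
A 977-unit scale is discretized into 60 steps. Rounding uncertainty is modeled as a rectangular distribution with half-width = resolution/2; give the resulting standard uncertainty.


resolution = range / divisions
resolution = 977 / 60 = 16.283333
u_res = resolution / (2*sqrt(3))
u_res = 16.283333 / 3.4641016
u_res = 4.7006

4.7006


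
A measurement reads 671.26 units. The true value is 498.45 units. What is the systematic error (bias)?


Systematic error = measured - true
= 671.26 - 498.45
= 172.8100

172.8100


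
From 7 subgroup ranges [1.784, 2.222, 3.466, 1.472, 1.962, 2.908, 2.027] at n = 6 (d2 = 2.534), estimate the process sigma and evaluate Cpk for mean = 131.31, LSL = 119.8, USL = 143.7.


R_bar = (1.784 + 2.222 + 3.466 + 1.472 + 1.962 + 2.908 + 2.027) / 7 = 2.263
sigma = R_bar / d2 = 2.263 / 2.534 = 0.89305446
Cp = (USL - LSL)/(6*sigma) = (143.7 - 119.8)/(6*0.89305446) = 4.4603
Cpu = (143.7 - 131.31)/(3*0.89305446) = 4.6246
Cpl = (131.31 - 119.8)/(3*0.89305446) = 4.2961
Cpk = min(Cpu, Cpl) = 4.2961

4.2961


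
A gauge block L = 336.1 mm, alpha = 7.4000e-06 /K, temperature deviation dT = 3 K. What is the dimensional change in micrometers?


dL = L * alpha * dT
= 336.1 * 7.4000e-06 * 3
= 0.0074614 mm
dL_um = 0.0074614 * 1000 = 7.4614 um

7.4614


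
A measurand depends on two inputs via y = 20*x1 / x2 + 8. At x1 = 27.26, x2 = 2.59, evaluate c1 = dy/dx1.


y = 20*x1 / x2 + 8
dy/dx1 = 20/x2
Evaluate at x2 = 2.59: c1 = 20 / 2.59
c1 = 7.7220

7.7220


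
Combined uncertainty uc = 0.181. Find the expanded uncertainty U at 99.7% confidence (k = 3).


U = k * uc
U = 3 * 0.181
U = 0.5430

0.5430


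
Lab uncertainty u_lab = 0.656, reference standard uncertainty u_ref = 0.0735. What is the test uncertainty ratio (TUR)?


TUR = u_lab / u_ref
= 0.656 / 0.0735
= 8.9252

8.9252


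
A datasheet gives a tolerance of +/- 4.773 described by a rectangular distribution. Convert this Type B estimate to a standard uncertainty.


u_B = half_width / sqrt(3)
u_B = 4.773 / 1.7320508
u_B = 2.7557

2.7557


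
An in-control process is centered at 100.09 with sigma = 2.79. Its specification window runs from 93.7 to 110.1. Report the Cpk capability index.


Cpu = (USL - mean) / (3*sigma) = (110.1 - 100.09) / (3*2.79) = 1.1959
Cpl = (mean - LSL) / (3*sigma) = (100.09 - 93.7) / (3*2.79) = 0.7634
Cpk = min(Cpu, Cpl) = 0.7634

0.7634


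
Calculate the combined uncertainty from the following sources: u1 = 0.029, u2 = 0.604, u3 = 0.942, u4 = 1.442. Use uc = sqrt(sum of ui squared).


uc = sqrt(0.029^2 + 0.604^2 + 0.942^2 + 1.442^2)
uc = sqrt(3.332385)
uc = 1.8255

1.8255


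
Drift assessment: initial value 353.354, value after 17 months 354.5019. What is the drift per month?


rate = (v2 - v1) / months
= (354.5019 - 353.354) / 17
= 1.1479 / 17
= 0.0675

0.0675


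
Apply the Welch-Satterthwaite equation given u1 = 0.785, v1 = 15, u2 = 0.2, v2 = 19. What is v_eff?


uc = sqrt(u1^2 + u2^2) = sqrt(0.785^2 + 0.2^2) = 0.81007716
v_eff = uc^4 / (u1^4/v1 + u2^4/v2)
= 0.81007716^4 / (0.785^4/15 + 0.2^4/19)
= 0.43063126 / 0.025399761
v_eff = 16.9541

16.9541


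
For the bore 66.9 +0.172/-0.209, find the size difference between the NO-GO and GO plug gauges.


GO = nominal - lower_tol (smallest hole = maximum material condition)
GO = 66.9 - 0.209 = 66.691
NO-GO = nominal + upper_tol (largest hole = least material condition)
NO-GO = 66.9 + 0.172 = 67.072
spread = NO-GO - GO = 67.072 - 66.691 = 0.3810

0.3810


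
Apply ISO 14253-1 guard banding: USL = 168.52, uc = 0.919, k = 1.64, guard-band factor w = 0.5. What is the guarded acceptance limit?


U = k * uc = 1.64 * 0.919 = 1.50716
guard band g = w * U = 0.5 * 1.50716 = 0.75358
AL = USL - g = 168.52 - 0.75358
AL = 167.7664

167.7664


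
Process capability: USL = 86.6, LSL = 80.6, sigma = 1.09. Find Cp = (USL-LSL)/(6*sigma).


Cp = (USL - LSL) / (6 * sigma)
= (86.6 - 80.6) / (6 * 1.09)
= 6.0000 / 6.5400
= 0.9174

0.9174


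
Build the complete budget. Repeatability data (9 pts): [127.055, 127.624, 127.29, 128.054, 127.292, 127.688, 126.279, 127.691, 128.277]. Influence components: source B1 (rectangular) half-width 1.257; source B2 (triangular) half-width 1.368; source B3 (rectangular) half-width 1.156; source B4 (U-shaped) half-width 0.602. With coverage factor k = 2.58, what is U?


mean = (127.055 + 127.624 + 127.29 + 128.054 + 127.292 + 127.688 + 126.279 + 127.691 + 128.277) / 9 = 127.4722222
s = sqrt(sum((x - mean)^2)/(n-1)) = 0.58812536
u_A = s / sqrt(n) = 0.58812536 / sqrt(9) = 0.19604179
u_B1 = 1.257 / sqrt(3) = 0.72572929
u_B2 = 1.368 / sqrt(6) = 0.55848366
u_B3 = 1.156 / sqrt(3) = 0.66741691
u_B4 = 0.602 / sqrt(2) = 0.42567828
uc = sqrt(0.19604179^2 + 0.72572929^2 + 0.55848366^2 + 0.66741691^2 + 0.42567828^2) = 1.2262409
U = k * uc = 2.58 * 1.2262409
U = 3.1637

3.1637


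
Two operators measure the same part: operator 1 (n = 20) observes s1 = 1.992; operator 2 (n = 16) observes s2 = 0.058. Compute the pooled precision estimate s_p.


s_p = sqrt(((n1-1)*s1^2 + (n2-1)*s2^2) / (n1+n2-2))
numerator = (20-1)*1.992^2 + (16-1)*0.058^2 = 75.393216 + 0.05046 = 75.443676
denominator = 20 + 16 - 2 = 34
s_p^2 = 75.443676 / 34 = 2.2189316
s_p = sqrt(2.2189316) = 1.4896

1.4896


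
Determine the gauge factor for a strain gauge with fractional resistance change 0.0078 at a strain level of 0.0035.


GF = (dR/R) / epsilon
= 0.0078 / 0.0035
= 2.2286

2.2286


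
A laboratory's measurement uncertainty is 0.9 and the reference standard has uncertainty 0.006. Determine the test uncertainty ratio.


TUR = u_lab / u_ref
= 0.9 / 0.006
= 150.0000

150.0000


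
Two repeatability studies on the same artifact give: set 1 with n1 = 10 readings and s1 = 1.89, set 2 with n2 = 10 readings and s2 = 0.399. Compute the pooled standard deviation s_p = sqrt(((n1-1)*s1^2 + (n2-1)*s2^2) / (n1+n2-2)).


s_p = sqrt(((n1-1)*s1^2 + (n2-1)*s2^2) / (n1+n2-2))
numerator = (10-1)*1.89^2 + (10-1)*0.399^2 = 32.1489 + 1.432809 = 33.581709
denominator = 10 + 10 - 2 = 18
s_p^2 = 33.581709 / 18 = 1.8656505
s_p = sqrt(1.8656505) = 1.3659

1.3659


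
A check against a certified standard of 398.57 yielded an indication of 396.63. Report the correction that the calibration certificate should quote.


Correction = standard - reading
= 398.57 - 396.63
= 1.9400

1.9400


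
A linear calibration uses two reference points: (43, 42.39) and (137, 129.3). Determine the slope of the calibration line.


slope = (y2 - y1) / (x2 - x1)
= (129.3 - 42.39) / (137 - 43)
= 86.9100 / 94
= 0.9246

0.9246


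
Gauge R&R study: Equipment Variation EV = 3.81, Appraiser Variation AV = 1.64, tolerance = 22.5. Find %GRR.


GRR = sqrt(EV^2 + AV^2) = sqrt(3.81^2 + 1.64^2) = 4.1479754
%GRR = GRR / tol * 100 = 4.1479754 / 22.5 * 100
%GRR = 18.4354

18.4354


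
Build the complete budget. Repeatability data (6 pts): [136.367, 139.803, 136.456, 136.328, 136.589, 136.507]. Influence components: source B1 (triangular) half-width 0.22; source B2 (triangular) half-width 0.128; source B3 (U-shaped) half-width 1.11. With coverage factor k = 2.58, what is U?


mean = (136.367 + 139.803 + 136.456 + 136.328 + 136.589 + 136.507) / 6 = 137.0083333
s = sqrt(sum((x - mean)^2)/(n-1)) = 1.372339
u_A = s / sqrt(n) = 1.372339 / sqrt(6) = 0.56025505
u_B1 = 0.22 / sqrt(6) = 0.089814624
u_B2 = 0.128 / sqrt(6) = 0.052255781
u_B3 = 1.11 / sqrt(2) = 0.78488853
uc = sqrt(0.56025505^2 + 0.089814624^2 + 0.052255781^2 + 0.78488853^2) = 0.96991394
U = k * uc = 2.58 * 0.96991394
U = 2.5024

2.5024


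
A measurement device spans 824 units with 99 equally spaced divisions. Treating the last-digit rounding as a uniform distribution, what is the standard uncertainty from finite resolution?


resolution = range / divisions
resolution = 824 / 99 = 8.3232323
u_res = resolution / (2*sqrt(3))
u_res = 8.3232323 / 3.4641016
u_res = 2.4027

2.4027


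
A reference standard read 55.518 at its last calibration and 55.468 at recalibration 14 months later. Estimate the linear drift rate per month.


rate = (v2 - v1) / months
= (55.468 - 55.518) / 14
= -0.0500 / 14
= -0.0036

-0.0036


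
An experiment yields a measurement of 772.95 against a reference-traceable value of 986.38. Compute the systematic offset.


Systematic error = measured - true
= 772.95 - 986.38
= -213.4300

-213.4300


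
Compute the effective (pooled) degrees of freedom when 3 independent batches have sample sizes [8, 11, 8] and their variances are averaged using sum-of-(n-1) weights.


nu = sum_i (n_i - 1)
nu = ((8 - 1) + (11 - 1) + (8 - 1))
nu = 7 + 10 + 7
nu = 24

24


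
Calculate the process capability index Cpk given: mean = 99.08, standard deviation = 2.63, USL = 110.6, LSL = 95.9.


Cpu = (USL - mean) / (3*sigma) = (110.6 - 99.08) / (3*2.63) = 1.4601
Cpl = (mean - LSL) / (3*sigma) = (99.08 - 95.9) / (3*2.63) = 0.4030
Cpk = min(Cpu, Cpl) = 0.4030

0.4030


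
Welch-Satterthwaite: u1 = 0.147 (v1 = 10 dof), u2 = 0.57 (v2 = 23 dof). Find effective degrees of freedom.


uc = sqrt(u1^2 + u2^2) = sqrt(0.147^2 + 0.57^2) = 0.58865015
v_eff = uc^4 / (u1^4/v1 + u2^4/v2)
= 0.58865015^4 / (0.147^4/10 + 0.57^4/23)
= 0.12006849 / 0.0046362605
v_eff = 25.8977

25.8977


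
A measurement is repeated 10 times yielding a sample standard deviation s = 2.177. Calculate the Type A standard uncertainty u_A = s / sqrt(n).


u_A = s / sqrt(n)
u_A = 2.177 / sqrt(10)
u_A = 2.177 / 3.1622777
u_A = 0.6884

0.6884


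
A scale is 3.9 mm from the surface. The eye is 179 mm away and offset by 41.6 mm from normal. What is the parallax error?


error = h * offset / d
= 3.9 * 41.6 / 179
= 0.9064

0.9064


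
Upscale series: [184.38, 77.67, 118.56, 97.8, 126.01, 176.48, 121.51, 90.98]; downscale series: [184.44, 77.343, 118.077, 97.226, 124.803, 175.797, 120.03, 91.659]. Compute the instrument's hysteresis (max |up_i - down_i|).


|184.38 - 184.44| = 0.0600
|77.67 - 77.343| = 0.3270
|118.56 - 118.077| = 0.4830
|97.8 - 97.226| = 0.5740
|126.01 - 124.803| = 1.2070
|176.48 - 175.797| = 0.6830
|121.51 - 120.03| = 1.4800
|90.98 - 91.659| = 0.6790
hysteresis = max(diffs) = 1.4800

1.4800


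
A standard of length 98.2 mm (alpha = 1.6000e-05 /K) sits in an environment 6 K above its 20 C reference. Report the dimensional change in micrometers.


dL = L * alpha * dT
= 98.2 * 1.6000e-05 * 6
= 0.0094272 mm
dL_um = 0.0094272 * 1000 = 9.4272 um

9.4272


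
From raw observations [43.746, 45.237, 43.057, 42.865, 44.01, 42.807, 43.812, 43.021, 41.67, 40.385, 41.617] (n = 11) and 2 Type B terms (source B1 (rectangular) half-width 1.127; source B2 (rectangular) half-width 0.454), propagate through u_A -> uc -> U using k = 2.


mean = (43.746 + 45.237 + 43.057 + 42.865 + 44.01 + 42.807 + 43.812 + 43.021 + 41.67 + 40.385 + 41.617) / 11 = 42.92972727
s = sqrt(sum((x - mean)^2)/(n-1)) = 1.3328461
u_A = s / sqrt(n) = 1.3328461 / sqrt(11) = 0.40186822
u_B1 = 1.127 / sqrt(3) = 0.65067375
u_B2 = 0.454 / sqrt(3) = 0.26211702
uc = sqrt(0.40186822^2 + 0.65067375^2 + 0.26211702^2) = 0.80844278
U = k * uc = 2 * 0.80844278
U = 1.6169

1.6169


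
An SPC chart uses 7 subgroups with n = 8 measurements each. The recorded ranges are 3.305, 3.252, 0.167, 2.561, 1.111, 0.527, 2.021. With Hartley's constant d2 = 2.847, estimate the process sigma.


R_bar = (3.305 + 3.252 + 0.167 + 2.561 + 1.111 + 0.527 + 2.021) / 7
R_bar = 12.944 / 7 = 1.8491429
sigma_hat = R_bar / d2 = 1.8491429 / 2.847 = 0.6495

0.6495


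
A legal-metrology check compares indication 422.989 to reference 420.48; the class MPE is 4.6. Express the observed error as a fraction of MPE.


e = indication - reference = 422.989 - 420.48 = 2.5090
|e| = 2.5090
ratio = |e| / MPE = 2.5090 / 4.6
ratio = 0.5454

0.5454


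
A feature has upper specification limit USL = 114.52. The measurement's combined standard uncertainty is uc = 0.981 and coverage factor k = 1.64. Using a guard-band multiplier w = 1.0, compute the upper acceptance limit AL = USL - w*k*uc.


U = k * uc = 1.64 * 0.981 = 1.60884
guard band g = w * U = 1.0 * 1.60884 = 1.60884
AL = USL - g = 114.52 - 1.60884
AL = 112.9112

112.9112


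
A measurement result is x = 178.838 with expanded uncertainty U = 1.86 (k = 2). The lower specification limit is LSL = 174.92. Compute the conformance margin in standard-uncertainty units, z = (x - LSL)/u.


u = U / k = 1.86 / 2 = 0.93
margin = |LSL - x| = |174.92 - 178.838| = 3.918
z = margin / u = 3.918 / 0.93
z = 4.2129

4.2129


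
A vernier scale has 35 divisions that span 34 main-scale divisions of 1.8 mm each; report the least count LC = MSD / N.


LC = MSD / n_div
= 1.8 / 35
= 0.0514

0.0514


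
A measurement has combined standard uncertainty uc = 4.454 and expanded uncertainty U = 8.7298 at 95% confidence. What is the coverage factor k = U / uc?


k = U / uc
k = 8.7298 / 4.454
k = 1.96

1.96


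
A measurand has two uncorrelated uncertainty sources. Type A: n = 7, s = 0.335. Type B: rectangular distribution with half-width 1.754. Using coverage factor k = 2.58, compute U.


u_A = s / sqrt(n) = 0.335 / sqrt(7) = 0.1266181
u_B = half_width / sqrt(3) = 1.754 / sqrt(3) = 1.0126724
uc = sqrt(u_A^2 + u_B^2) = sqrt(0.1266181^2 + 1.0126724^2) = 1.0205575
U = k * uc = 2.58 * 1.0205575
U = 2.6330

2.6330


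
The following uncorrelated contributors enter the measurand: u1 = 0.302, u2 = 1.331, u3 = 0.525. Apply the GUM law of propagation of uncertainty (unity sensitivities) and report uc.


uc = sqrt(0.302^2 + 1.331^2 + 0.525^2)
uc = sqrt(2.13839)
uc = 1.4623

1.4623


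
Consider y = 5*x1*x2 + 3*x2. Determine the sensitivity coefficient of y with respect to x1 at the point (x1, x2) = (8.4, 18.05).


y = 5*x1*x2 + 3*x2
dy/dx1 = 5*x2
Evaluate at x2 = 18.05: c1 = 5 * 18.05
c1 = 90.2500

90.2500


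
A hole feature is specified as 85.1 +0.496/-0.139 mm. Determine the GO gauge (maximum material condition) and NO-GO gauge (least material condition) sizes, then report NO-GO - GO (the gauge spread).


GO = nominal - lower_tol (smallest hole = maximum material condition)
GO = 85.1 - 0.139 = 84.961
NO-GO = nominal + upper_tol (largest hole = least material condition)
NO-GO = 85.1 + 0.496 = 85.596
spread = NO-GO - GO = 85.596 - 84.961 = 0.6350

0.6350


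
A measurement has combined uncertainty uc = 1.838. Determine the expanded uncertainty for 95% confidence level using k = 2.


U = k * uc
U = 2 * 1.838
U = 3.6760

3.6760


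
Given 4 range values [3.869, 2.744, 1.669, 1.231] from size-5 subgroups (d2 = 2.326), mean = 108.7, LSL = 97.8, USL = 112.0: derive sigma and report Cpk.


R_bar = (3.869 + 2.744 + 1.669 + 1.231) / 4 = 2.37825
sigma = R_bar / d2 = 2.37825 / 2.326 = 1.0224635
Cp = (USL - LSL)/(6*sigma) = (112.0 - 97.8)/(6*1.0224635) = 2.3147
Cpu = (112.0 - 108.7)/(3*1.0224635) = 1.0758
Cpl = (108.7 - 97.8)/(3*1.0224635) = 3.5535
Cpk = min(Cpu, Cpl) = 1.0758

1.0758


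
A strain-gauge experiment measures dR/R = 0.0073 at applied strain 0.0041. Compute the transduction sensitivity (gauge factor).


GF = (dR/R) / epsilon
= 0.0073 / 0.0041
= 1.7805

1.7805


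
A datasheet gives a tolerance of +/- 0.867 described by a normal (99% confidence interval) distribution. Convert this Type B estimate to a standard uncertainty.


u_B = half_width / 2.576
u_B = 0.867 / 2.576
u_B = 0.3366

0.3366


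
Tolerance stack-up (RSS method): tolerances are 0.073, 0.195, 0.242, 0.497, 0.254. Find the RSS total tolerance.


RSS = sqrt(0.073^2 + 0.195^2 + 0.242^2 + 0.497^2 + 0.254^2)
= sqrt(0.413443)
= 0.6430

0.6430


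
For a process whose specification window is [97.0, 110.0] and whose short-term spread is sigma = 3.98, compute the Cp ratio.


Cp = (USL - LSL) / (6 * sigma)
= (110.0 - 97.0) / (6 * 3.98)
= 13.0000 / 23.8800
= 0.5444

0.5444


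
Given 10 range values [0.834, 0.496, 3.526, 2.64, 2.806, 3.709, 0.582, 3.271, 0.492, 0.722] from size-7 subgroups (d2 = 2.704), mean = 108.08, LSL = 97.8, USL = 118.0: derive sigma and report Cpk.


R_bar = (0.834 + 0.496 + 3.526 + 2.64 + 2.806 + 3.709 + 0.582 + 3.271 + 0.492 + 0.722) / 10 = 1.9078
sigma = R_bar / d2 = 1.9078 / 2.704 = 0.70554734
Cp = (USL - LSL)/(6*sigma) = (118.0 - 97.8)/(6*0.70554734) = 4.7717
Cpu = (118.0 - 108.08)/(3*0.70554734) = 4.6867
Cpl = (108.08 - 97.8)/(3*0.70554734) = 4.8567
Cpk = min(Cpu, Cpl) = 4.6867

4.6867


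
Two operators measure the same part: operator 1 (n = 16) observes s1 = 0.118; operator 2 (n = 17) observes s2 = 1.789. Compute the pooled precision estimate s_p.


s_p = sqrt(((n1-1)*s1^2 + (n2-1)*s2^2) / (n1+n2-2))
numerator = (16-1)*0.118^2 + (17-1)*1.789^2 = 0.20886 + 51.208336 = 51.417196
denominator = 16 + 17 - 2 = 31
s_p^2 = 51.417196 / 31 = 1.6586192
s_p = sqrt(1.6586192) = 1.2879

1.2879


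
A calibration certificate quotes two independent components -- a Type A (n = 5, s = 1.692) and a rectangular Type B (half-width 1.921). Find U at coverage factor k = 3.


u_A = s / sqrt(n) = 1.692 / sqrt(5) = 0.7566854
u_B = half_width / sqrt(3) = 1.921 / sqrt(3) = 1.1090899
uc = sqrt(u_A^2 + u_B^2) = sqrt(0.7566854^2 + 1.1090899^2) = 1.3426292
U = k * uc = 3 * 1.3426292
U = 4.0279

4.0279


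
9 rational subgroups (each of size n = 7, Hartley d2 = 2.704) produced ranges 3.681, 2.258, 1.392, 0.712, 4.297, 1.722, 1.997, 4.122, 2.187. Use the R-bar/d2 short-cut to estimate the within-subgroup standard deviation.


R_bar = (3.681 + 2.258 + 1.392 + 0.712 + 4.297 + 1.722 + 1.997 + 4.122 + 2.187) / 9
R_bar = 22.368 / 9 = 2.4853333
sigma_hat = R_bar / d2 = 2.4853333 / 2.704 = 0.9191

0.9191


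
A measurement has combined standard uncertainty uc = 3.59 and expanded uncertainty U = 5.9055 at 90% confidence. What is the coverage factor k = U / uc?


k = U / uc
k = 5.9055 / 3.59
k = 1.645

1.645


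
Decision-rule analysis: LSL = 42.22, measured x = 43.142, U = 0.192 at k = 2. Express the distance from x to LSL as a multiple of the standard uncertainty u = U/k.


u = U / k = 0.192 / 2 = 0.096
margin = |LSL - x| = |42.22 - 43.142| = 0.922
z = margin / u = 0.922 / 0.096
z = 9.6042

9.6042


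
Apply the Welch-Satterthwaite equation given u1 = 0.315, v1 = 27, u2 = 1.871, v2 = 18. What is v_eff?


uc = sqrt(u1^2 + u2^2) = sqrt(0.315^2 + 1.871^2) = 1.8973313
v_eff = uc^4 / (u1^4/v1 + u2^4/v2)
= 1.8973313^4 / (0.315^4/27 + 1.871^4/18)
= 12.959036 / 0.68116951
v_eff = 19.0247

19.0247


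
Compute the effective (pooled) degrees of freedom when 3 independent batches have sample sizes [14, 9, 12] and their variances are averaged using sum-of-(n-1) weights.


nu = sum_i (n_i - 1)
nu = ((14 - 1) + (9 - 1) + (12 - 1))
nu = 13 + 8 + 11
nu = 32

32


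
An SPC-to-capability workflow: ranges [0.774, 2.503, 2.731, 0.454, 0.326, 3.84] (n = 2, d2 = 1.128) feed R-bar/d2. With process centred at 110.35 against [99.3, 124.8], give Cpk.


R_bar = (0.774 + 2.503 + 2.731 + 0.454 + 0.326 + 3.84) / 6 = 1.7713333
sigma = R_bar / d2 = 1.7713333 / 1.128 = 1.5703309
Cp = (USL - LSL)/(6*sigma) = (124.8 - 99.3)/(6*1.5703309) = 2.7064
Cpu = (124.8 - 110.35)/(3*1.5703309) = 3.0673
Cpl = (110.35 - 99.3)/(3*1.5703309) = 2.3456
Cpk = min(Cpu, Cpl) = 2.3456

2.3456


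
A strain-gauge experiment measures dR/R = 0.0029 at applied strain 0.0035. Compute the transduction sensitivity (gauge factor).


GF = (dR/R) / epsilon
= 0.0029 / 0.0035
= 0.8286

0.8286


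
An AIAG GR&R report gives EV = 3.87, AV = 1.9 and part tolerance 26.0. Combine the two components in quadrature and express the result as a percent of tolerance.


GRR = sqrt(EV^2 + AV^2) = sqrt(3.87^2 + 1.9^2) = 4.3112527
%GRR = GRR / tol * 100 = 4.3112527 / 26.0 * 100
%GRR = 16.5817

16.5817


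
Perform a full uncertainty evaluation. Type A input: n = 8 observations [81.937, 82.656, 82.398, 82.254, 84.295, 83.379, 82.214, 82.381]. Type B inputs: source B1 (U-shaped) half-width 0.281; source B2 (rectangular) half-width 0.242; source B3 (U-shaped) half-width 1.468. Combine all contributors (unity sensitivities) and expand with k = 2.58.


mean = (81.937 + 82.656 + 82.398 + 82.254 + 84.295 + 83.379 + 82.214 + 82.381) / 8 = 82.68925
s = sqrt(sum((x - mean)^2)/(n-1)) = 0.77610046
u_A = s / sqrt(n) = 0.77610046 / sqrt(8) = 0.27439295
u_B1 = 0.281 / sqrt(2) = 0.19869701
u_B2 = 0.242 / sqrt(3) = 0.13971877
u_B3 = 1.468 / sqrt(2) = 1.0380328
uc = sqrt(0.27439295^2 + 0.19869701^2 + 0.13971877^2 + 1.0380328^2) = 1.1008203
U = k * uc = 2.58 * 1.1008203
U = 2.8401

2.8401


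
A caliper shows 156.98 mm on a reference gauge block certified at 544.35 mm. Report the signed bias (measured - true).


Systematic error = measured - true
= 156.98 - 544.35
= -387.3700

-387.3700


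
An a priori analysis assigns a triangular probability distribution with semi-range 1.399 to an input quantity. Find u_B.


u_B = half_width / sqrt(6)
u_B = 1.399 / 2.4494897
u_B = 0.5711

0.5711


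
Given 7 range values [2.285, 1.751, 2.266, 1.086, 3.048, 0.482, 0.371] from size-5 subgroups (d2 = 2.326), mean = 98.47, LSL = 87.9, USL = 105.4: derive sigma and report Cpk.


R_bar = (2.285 + 1.751 + 2.266 + 1.086 + 3.048 + 0.482 + 0.371) / 7 = 1.6127143
sigma = R_bar / d2 = 1.6127143 / 2.326 = 0.69334235
Cp = (USL - LSL)/(6*sigma) = (105.4 - 87.9)/(6*0.69334235) = 4.2067
Cpu = (105.4 - 98.47)/(3*0.69334235) = 3.3317
Cpl = (98.47 - 87.9)/(3*0.69334235) = 5.0817
Cpk = min(Cpu, Cpl) = 3.3317

3.3317


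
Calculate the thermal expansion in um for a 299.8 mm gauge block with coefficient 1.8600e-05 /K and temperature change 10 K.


dL = L * alpha * dT
= 299.8 * 1.8600e-05 * 10
= 0.0557628 mm
dL_um = 0.0557628 * 1000 = 55.7628 um

55.7628


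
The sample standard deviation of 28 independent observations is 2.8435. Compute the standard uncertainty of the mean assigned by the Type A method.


u_A = s / sqrt(n)
u_A = 2.8435 / sqrt(28)
u_A = 2.8435 / 5.2915026
u_A = 0.5374

0.5374


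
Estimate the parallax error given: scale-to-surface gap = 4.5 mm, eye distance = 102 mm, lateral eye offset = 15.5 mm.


error = h * offset / d
= 4.5 * 15.5 / 102
= 0.6838

0.6838


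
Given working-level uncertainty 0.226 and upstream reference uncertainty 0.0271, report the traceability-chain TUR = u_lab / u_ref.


TUR = u_lab / u_ref
= 0.226 / 0.0271
= 8.3395

8.3395


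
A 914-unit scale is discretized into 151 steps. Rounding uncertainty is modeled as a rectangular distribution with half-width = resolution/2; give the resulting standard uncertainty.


resolution = range / divisions
resolution = 914 / 151 = 6.0529801
u_res = resolution / (2*sqrt(3))
u_res = 6.0529801 / 3.4641016
u_res = 1.7473

1.7473


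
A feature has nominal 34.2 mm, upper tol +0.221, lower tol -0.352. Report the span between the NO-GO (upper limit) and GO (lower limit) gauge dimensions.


GO = nominal - lower_tol (smallest hole = maximum material condition)
GO = 34.2 - 0.352 = 33.848
NO-GO = nominal + upper_tol (largest hole = least material condition)
NO-GO = 34.2 + 0.221 = 34.421
spread = NO-GO - GO = 34.421 - 33.848 = 0.5730

0.5730


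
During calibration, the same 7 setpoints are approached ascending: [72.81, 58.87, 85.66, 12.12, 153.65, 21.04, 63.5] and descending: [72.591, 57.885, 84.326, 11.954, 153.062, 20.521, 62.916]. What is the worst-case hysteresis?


|72.81 - 72.591| = 0.2190
|58.87 - 57.885| = 0.9850
|85.66 - 84.326| = 1.3340
|12.12 - 11.954| = 0.1660
|153.65 - 153.062| = 0.5880
|21.04 - 20.521| = 0.5190
|63.5 - 62.916| = 0.5840
hysteresis = max(diffs) = 1.3340

1.3340


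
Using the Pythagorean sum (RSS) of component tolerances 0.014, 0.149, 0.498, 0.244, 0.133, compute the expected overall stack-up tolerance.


RSS = sqrt(0.014^2 + 0.149^2 + 0.498^2 + 0.244^2 + 0.133^2)
= sqrt(0.347626)
= 0.5896

0.5896


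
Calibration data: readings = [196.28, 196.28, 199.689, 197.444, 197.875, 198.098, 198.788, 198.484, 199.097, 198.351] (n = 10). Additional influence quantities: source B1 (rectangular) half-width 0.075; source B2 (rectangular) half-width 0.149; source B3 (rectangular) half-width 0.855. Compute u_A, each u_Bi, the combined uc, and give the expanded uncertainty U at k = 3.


mean = (196.28 + 196.28 + 199.689 + 197.444 + 197.875 + 198.098 + 198.788 + 198.484 + 199.097 + 198.351) / 10 = 198.0386
s = sqrt(sum((x - mean)^2)/(n-1)) = 1.1190669
u_A = s / sqrt(n) = 1.1190669 / sqrt(10) = 0.35388003
u_B1 = 0.075 / sqrt(3) = 0.04330127
u_B2 = 0.149 / sqrt(3) = 0.08602519
u_B3 = 0.855 / sqrt(3) = 0.49363448
uc = sqrt(0.35388003^2 + 0.04330127^2 + 0.08602519^2 + 0.49363448^2) = 0.61496456
U = k * uc = 3 * 0.61496456
U = 1.8449

1.8449


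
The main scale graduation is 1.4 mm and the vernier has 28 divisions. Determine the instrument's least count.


LC = MSD / n_div
= 1.4 / 28
= 0.0500

0.0500


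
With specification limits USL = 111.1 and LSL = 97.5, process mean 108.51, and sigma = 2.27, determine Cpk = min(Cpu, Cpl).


Cpu = (USL - mean) / (3*sigma) = (111.1 - 108.51) / (3*2.27) = 0.3803
Cpl = (mean - LSL) / (3*sigma) = (108.51 - 97.5) / (3*2.27) = 1.6167
Cpk = min(Cpu, Cpl) = 0.3803

0.3803


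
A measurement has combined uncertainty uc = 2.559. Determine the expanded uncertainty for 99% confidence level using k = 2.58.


U = k * uc
U = 2.58 * 2.559
U = 6.6022

6.6022


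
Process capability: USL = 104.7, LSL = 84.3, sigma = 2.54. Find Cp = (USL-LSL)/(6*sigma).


Cp = (USL - LSL) / (6 * sigma)
= (104.7 - 84.3) / (6 * 2.54)
= 20.4000 / 15.2400
= 1.3386

1.3386
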